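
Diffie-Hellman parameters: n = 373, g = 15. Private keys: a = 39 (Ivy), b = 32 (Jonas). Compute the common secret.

346

Jonas sends B = g^b mod n = 15^32 mod 373.
15^1 ≡ 15 (mod 373)
15^2 = (15^1)^2 ≡ 15^2 = 225 ≡ 225 (mod 373)
15^4 = (15^2)^2 ≡ 225^2 = 50625 ≡ 270 (mod 373)
15^8 = (15^4)^2 ≡ 270^2 = 72900 ≡ 165 (mod 373)
15^16 = (15^8)^2 ≡ 165^2 = 27225 ≡ 369 (mod 373)
15^32 = (15^16)^2 ≡ 369^2 = 136161 ≡ 16 (mod 373)
So B = 16. Ivy then computes K = B^a mod n = 16^39 mod 373.
16^1 ≡ 16 (mod 373)
16^2 = (16^1)^2 ≡ 16^2 = 256 ≡ 256 (mod 373)
16^4 = (16^2)^2 ≡ 256^2 = 65536 ≡ 261 (mod 373)
16^8 = (16^4)^2 ≡ 261^2 = 68121 ≡ 235 (mod 373)
16^16 = (16^8)^2 ≡ 235^2 = 55225 ≡ 21 (mod 373)
16^32 = (16^16)^2 ≡ 21^2 = 441 ≡ 68 (mod 373)
16^39 = 16^32 · 16^4 · 16^2 · 16^1 ≡ 68 · 261 · 256 · 16 ≡ 346 (mod 373).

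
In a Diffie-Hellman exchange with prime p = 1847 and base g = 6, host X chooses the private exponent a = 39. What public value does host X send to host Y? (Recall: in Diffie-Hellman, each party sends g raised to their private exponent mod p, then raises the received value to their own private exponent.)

168

Public value = 6^39 mod 1847.
6^1 ≡ 6 (mod 1847)
6^2 = (6^1)^2 ≡ 6^2 = 36 ≡ 36 (mod 1847)
6^4 = (6^2)^2 ≡ 36^2 = 1296 ≡ 1296 (mod 1847)
6^8 = (6^4)^2 ≡ 1296^2 = 1679616 ≡ 693 (mod 1847)
6^16 = (6^8)^2 ≡ 693^2 = 480249 ≡ 29 (mod 1847)
6^32 = (6^16)^2 ≡ 29^2 = 841 ≡ 841 (mod 1847)
6^39 = 6^32 · 6^4 · 6^2 · 6^1 ≡ 841 · 1296 · 36 · 6 ≡ 168 (mod 1847).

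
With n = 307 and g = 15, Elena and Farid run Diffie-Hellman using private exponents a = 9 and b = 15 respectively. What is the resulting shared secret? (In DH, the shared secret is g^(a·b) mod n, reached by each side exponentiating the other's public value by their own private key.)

24

Elena sends A = g^a mod n = 15^9 mod 307.
15^1 ≡ 15 (mod 307)
15^2 = (15^1)^2 ≡ 15^2 = 225 ≡ 225 (mod 307)
15^4 = (15^2)^2 ≡ 225^2 = 50625 ≡ 277 (mod 307)
15^8 = (15^4)^2 ≡ 277^2 = 76729 ≡ 286 (mod 307)
15^9 = 15^8 · 15^1 ≡ 286 · 15 ≡ 299 (mod 307).
So A = 299. Farid then computes K = A^b mod n = 299^15 mod 307.
299^1 ≡ 299 (mod 307)
299^2 = (299^1)^2 ≡ 299^2 = 89401 ≡ 64 (mod 307)
299^4 = (299^2)^2 ≡ 64^2 = 4096 ≡ 105 (mod 307)
299^8 = (299^4)^2 ≡ 105^2 = 11025 ≡ 280 (mod 307)
299^15 = 299^8 · 299^4 · 299^2 · 299^1 ≡ 280 · 105 · 64 · 299 ≡ 24 (mod 307).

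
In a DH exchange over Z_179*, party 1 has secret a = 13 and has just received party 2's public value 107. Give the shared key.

89

Shared key K = 107^13 mod 179.
107^1 ≡ 107 (mod 179)
107^2 = (107^1)^2 ≡ 107^2 = 11449 ≡ 172 (mod 179)
107^4 = (107^2)^2 ≡ 172^2 = 29584 ≡ 49 (mod 179)
107^8 = (107^4)^2 ≡ 49^2 = 2401 ≡ 74 (mod 179)
107^13 = 107^8 · 107^4 · 107^1 ≡ 74 · 49 · 107 ≡ 89 (mod 179).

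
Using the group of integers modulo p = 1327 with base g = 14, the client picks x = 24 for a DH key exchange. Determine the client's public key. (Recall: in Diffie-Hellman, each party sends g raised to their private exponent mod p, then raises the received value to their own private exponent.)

855

Public value = 14^24 mod 1327.
14^1 ≡ 14 (mod 1327)
14^2 = (14^1)^2 ≡ 14^2 = 196 ≡ 196 (mod 1327)
14^4 = (14^2)^2 ≡ 196^2 = 38416 ≡ 1260 (mod 1327)
14^8 = (14^4)^2 ≡ 1260^2 = 1587600 ≡ 508 (mod 1327)
14^16 = (14^8)^2 ≡ 508^2 = 258064 ≡ 626 (mod 1327)
14^24 = 14^16 · 14^8 ≡ 626 · 508 ≡ 855 (mod 1327).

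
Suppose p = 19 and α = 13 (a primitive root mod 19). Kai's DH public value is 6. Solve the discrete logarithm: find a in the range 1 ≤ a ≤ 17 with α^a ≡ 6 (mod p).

10

Try successive powers of 13 modulo 19:
13^1 ≡ 13
13^2 ≡ 17
13^3 ≡ 12
13^4 ≡ 4
13^5 ≡ 14
13^6 ≡ 11
13^7 ≡ 10
13^8 ≡ 16
13^9 ≡ 18
13^10 ≡ 6
Found: a = 10.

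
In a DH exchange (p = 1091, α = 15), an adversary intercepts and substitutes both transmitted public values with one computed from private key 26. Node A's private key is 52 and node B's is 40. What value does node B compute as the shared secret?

Node B receives an adversary's public value M = 15^26 mod 1091 instead of the honest one.
15^1 ≡ 15 (mod 1091)
15^2 = (15^1)^2 ≡ 15^2 = 225 ≡ 225 (mod 1091)
15^4 = (15^2)^2 ≡ 225^2 = 50625 ≡ 439 (mod 1091)
15^8 = (15^4)^2 ≡ 439^2 = 192721 ≡ 705 (mod 1091)
15^16 = (15^8)^2 ≡ 705^2 = 497025 ≡ 620 (mod 1091)
15^26 = 15^16 · 15^8 · 15^2 ≡ 620 · 705 · 225 ≡ 396 (mod 1091).
So M = 396. Node B computes K = M^40 mod 1091.
396^1 ≡ 396 (mod 1091)
396^2 = (396^1)^2 ≡ 396^2 = 156816 ≡ 803 (mod 1091)
396^4 = (396^2)^2 ≡ 803^2 = 644809 ≡ 28 (mod 1091)
396^8 = (396^4)^2 ≡ 28^2 = 784 ≡ 784 (mod 1091)
396^16 = (396^8)^2 ≡ 784^2 = 614656 ≡ 423 (mod 1091)
396^32 = (396^16)^2 ≡ 423^2 = 178929 ≡ 5 (mod 1091)
396^40 = 396^32 · 396^8 ≡ 5 · 784 ≡ 647 (mod 1091).

647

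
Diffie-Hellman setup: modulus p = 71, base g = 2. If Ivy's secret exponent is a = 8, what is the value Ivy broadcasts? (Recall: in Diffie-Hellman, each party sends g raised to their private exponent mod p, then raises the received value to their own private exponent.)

43

Public value = 2^8 mod 71.
2^1 ≡ 2 (mod 71)
2^2 = (2^1)^2 ≡ 2^2 = 4 ≡ 4 (mod 71)
2^4 = (2^2)^2 ≡ 4^2 = 16 ≡ 16 (mod 71)
2^8 = (2^4)^2 ≡ 16^2 = 256 ≡ 43 (mod 71)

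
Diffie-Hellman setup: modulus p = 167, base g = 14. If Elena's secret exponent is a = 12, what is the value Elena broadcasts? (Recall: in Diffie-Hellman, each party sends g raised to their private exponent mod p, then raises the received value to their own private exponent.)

49

Public value = 14^12 mod 167.
14^1 ≡ 14 (mod 167)
14^2 = (14^1)^2 ≡ 14^2 = 196 ≡ 29 (mod 167)
14^4 = (14^2)^2 ≡ 29^2 = 841 ≡ 6 (mod 167)
14^8 = (14^4)^2 ≡ 6^2 = 36 ≡ 36 (mod 167)
14^12 = 14^8 · 14^4 ≡ 36 · 6 ≡ 49 (mod 167).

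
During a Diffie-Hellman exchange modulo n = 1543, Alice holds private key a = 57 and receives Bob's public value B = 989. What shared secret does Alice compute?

1540

Shared key K = 989^57 mod 1543.
989^1 ≡ 989 (mod 1543)
989^2 = (989^1)^2 ≡ 989^2 = 978121 ≡ 1402 (mod 1543)
989^4 = (989^2)^2 ≡ 1402^2 = 1965604 ≡ 1365 (mod 1543)
989^8 = (989^4)^2 ≡ 1365^2 = 1863225 ≡ 824 (mod 1543)
989^16 = (989^8)^2 ≡ 824^2 = 678976 ≡ 56 (mod 1543)
989^32 = (989^16)^2 ≡ 56^2 = 3136 ≡ 50 (mod 1543)
989^57 = 989^32 · 989^16 · 989^8 · 989^1 ≡ 50 · 56 · 824 · 989 ≡ 1540 (mod 1543).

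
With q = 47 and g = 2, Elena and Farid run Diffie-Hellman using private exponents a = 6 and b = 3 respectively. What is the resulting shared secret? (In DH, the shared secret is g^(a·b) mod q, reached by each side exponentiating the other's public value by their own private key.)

25

Farid sends B = g^b mod q = 2^3 mod 47.
2^1 ≡ 2 (mod 47)
2^2 = (2^1)^2 ≡ 2^2 = 4 ≡ 4 (mod 47)
2^3 = 2^2 · 2^1 ≡ 4 · 2 ≡ 8 (mod 47).
So B = 8. Elena then computes K = B^a mod q = 8^6 mod 47.
8^1 ≡ 8 (mod 47)
8^2 = (8^1)^2 ≡ 8^2 = 64 ≡ 17 (mod 47)
8^4 = (8^2)^2 ≡ 17^2 = 289 ≡ 7 (mod 47)
8^6 = 8^4 · 8^2 ≡ 7 · 17 ≡ 25 (mod 47).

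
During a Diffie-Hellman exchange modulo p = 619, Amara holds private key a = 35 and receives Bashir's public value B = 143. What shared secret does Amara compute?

140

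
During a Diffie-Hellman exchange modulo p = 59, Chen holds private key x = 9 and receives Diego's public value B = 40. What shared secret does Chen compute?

47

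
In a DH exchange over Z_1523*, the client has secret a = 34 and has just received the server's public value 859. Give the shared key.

Shared key K = 859^34 mod 1523.
859^1 ≡ 859 (mod 1523)
859^2 = (859^1)^2 ≡ 859^2 = 737881 ≡ 749 (mod 1523)
859^4 = (859^2)^2 ≡ 749^2 = 561001 ≡ 537 (mod 1523)
859^8 = (859^4)^2 ≡ 537^2 = 288369 ≡ 522 (mod 1523)
859^16 = (859^8)^2 ≡ 522^2 = 272484 ≡ 1390 (mod 1523)
859^32 = (859^16)^2 ≡ 1390^2 = 1932100 ≡ 936 (mod 1523)
859^34 = 859^32 · 859^2 ≡ 936 · 749 ≡ 484 (mod 1523).

484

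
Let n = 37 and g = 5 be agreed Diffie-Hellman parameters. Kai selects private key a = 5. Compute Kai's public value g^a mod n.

17

Public value = 5^5 mod 37.
5^1 ≡ 5 (mod 37)
5^2 = (5^1)^2 ≡ 5^2 = 25 ≡ 25 (mod 37)
5^4 = (5^2)^2 ≡ 25^2 = 625 ≡ 33 (mod 37)
5^5 = 5^4 · 5^1 ≡ 33 · 5 ≡ 17 (mod 37).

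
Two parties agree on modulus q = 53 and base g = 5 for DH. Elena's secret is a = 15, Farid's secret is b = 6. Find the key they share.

6

Elena sends A = g^a mod q = 5^15 mod 53.
5^1 ≡ 5 (mod 53)
5^2 = (5^1)^2 ≡ 5^2 = 25 ≡ 25 (mod 53)
5^4 = (5^2)^2 ≡ 25^2 = 625 ≡ 42 (mod 53)
5^8 = (5^4)^2 ≡ 42^2 = 1764 ≡ 15 (mod 53)
5^15 = 5^8 · 5^4 · 5^2 · 5^1 ≡ 15 · 42 · 25 · 5 ≡ 45 (mod 53).
So A = 45. Farid then computes K = A^b mod q = 45^6 mod 53.
45^1 ≡ 45 (mod 53)
45^2 = (45^1)^2 ≡ 45^2 = 2025 ≡ 11 (mod 53)
45^4 = (45^2)^2 ≡ 11^2 = 121 ≡ 15 (mod 53)
45^6 = 45^4 · 45^2 ≡ 15 · 11 ≡ 6 (mod 53).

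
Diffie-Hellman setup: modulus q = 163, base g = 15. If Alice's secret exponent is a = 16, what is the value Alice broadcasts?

Public value = 15^16 mod 163.
15^1 ≡ 15 (mod 163)
15^2 = (15^1)^2 ≡ 15^2 = 225 ≡ 62 (mod 163)
15^4 = (15^2)^2 ≡ 62^2 = 3844 ≡ 95 (mod 163)
15^8 = (15^4)^2 ≡ 95^2 = 9025 ≡ 60 (mod 163)
15^16 = (15^8)^2 ≡ 60^2 = 3600 ≡ 14 (mod 163)

14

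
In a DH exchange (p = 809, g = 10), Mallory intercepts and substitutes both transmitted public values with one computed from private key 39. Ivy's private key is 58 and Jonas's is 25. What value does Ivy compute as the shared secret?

342

Ivy receives Mallory's public value M = 10^39 mod 809 instead of the honest one.
10^1 ≡ 10 (mod 809)
10^2 = (10^1)^2 ≡ 10^2 = 100 ≡ 100 (mod 809)
10^4 = (10^2)^2 ≡ 100^2 = 10000 ≡ 292 (mod 809)
10^8 = (10^4)^2 ≡ 292^2 = 85264 ≡ 319 (mod 809)
10^16 = (10^8)^2 ≡ 319^2 = 101761 ≡ 636 (mod 809)
10^32 = (10^16)^2 ≡ 636^2 = 404496 ≡ 805 (mod 809)
10^39 = 10^32 · 10^4 · 10^2 · 10^1 ≡ 805 · 292 · 100 · 10 ≡ 196 (mod 809).
So M = 196. Ivy computes K = M^58 mod 809.
196^1 ≡ 196 (mod 809)
196^2 = (196^1)^2 ≡ 196^2 = 38416 ≡ 393 (mod 809)
196^4 = (196^2)^2 ≡ 393^2 = 154449 ≡ 739 (mod 809)
196^8 = (196^4)^2 ≡ 739^2 = 546121 ≡ 46 (mod 809)
196^16 = (196^8)^2 ≡ 46^2 = 2116 ≡ 498 (mod 809)
196^32 = (196^16)^2 ≡ 498^2 = 248004 ≡ 450 (mod 809)
196^58 = 196^32 · 196^16 · 196^8 · 196^2 ≡ 450 · 498 · 46 · 393 ≡ 342 (mod 809).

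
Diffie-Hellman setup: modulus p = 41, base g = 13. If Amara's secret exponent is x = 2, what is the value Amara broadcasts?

5

Public value = 13^2 mod 41.
13^1 ≡ 13 (mod 41)
13^2 = (13^1)^2 ≡ 13^2 = 169 ≡ 5 (mod 41)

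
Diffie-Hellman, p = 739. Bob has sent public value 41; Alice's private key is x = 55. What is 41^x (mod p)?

342

Shared key K = 41^55 mod 739.
41^1 ≡ 41 (mod 739)
41^2 = (41^1)^2 ≡ 41^2 = 1681 ≡ 203 (mod 739)
41^4 = (41^2)^2 ≡ 203^2 = 41209 ≡ 564 (mod 739)
41^8 = (41^4)^2 ≡ 564^2 = 318096 ≡ 326 (mod 739)
41^16 = (41^8)^2 ≡ 326^2 = 106276 ≡ 599 (mod 739)
41^32 = (41^16)^2 ≡ 599^2 = 358801 ≡ 386 (mod 739)
41^55 = 41^32 · 41^16 · 41^4 · 41^2 · 41^1 ≡ 386 · 599 · 564 · 203 · 41 ≡ 342 (mod 739).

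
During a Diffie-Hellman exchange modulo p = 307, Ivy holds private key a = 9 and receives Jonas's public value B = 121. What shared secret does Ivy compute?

Shared key K = 121^9 mod 307.
121^1 ≡ 121 (mod 307)
121^2 = (121^1)^2 ≡ 121^2 = 14641 ≡ 212 (mod 307)
121^4 = (121^2)^2 ≡ 212^2 = 44944 ≡ 122 (mod 307)
121^8 = (121^4)^2 ≡ 122^2 = 14884 ≡ 148 (mod 307)
121^9 = 121^8 · 121^1 ≡ 148 · 121 ≡ 102 (mod 307).

102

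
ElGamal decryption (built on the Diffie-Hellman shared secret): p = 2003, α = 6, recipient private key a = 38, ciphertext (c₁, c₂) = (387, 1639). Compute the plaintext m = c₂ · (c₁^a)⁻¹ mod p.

Shared mask s = c₁^a mod p = 387^38 mod 2003.
387^1 ≡ 387 (mod 2003)
387^2 = (387^1)^2 ≡ 387^2 = 149769 ≡ 1547 (mod 2003)
387^4 = (387^2)^2 ≡ 1547^2 = 2393209 ≡ 1627 (mod 2003)
387^8 = (387^4)^2 ≡ 1627^2 = 2647129 ≡ 1166 (mod 2003)
387^16 = (387^8)^2 ≡ 1166^2 = 1359556 ≡ 1522 (mod 2003)
387^32 = (387^16)^2 ≡ 1522^2 = 2316484 ≡ 1016 (mod 2003)
387^38 = 387^32 · 387^4 · 387^2 ≡ 1016 · 1627 · 1547 ≡ 389 (mod 2003).
So s = 389; s⁻¹ ≡ 587 (mod 2003).
m = c₂ · s⁻¹ mod 2003 = 1639 · 587 mod 2003 = 653.

653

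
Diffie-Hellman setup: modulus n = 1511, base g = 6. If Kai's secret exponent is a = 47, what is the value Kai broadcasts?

Public value = 6^47 (mod 1511).
6^1 ≡ 6 (mod 1511)
6^2 = (6^1)^2 ≡ 6^2 = 36 ≡ 36 (mod 1511)
6^4 = (6^2)^2 ≡ 36^2 = 1296 ≡ 1296 (mod 1511)
6^8 = (6^4)^2 ≡ 1296^2 = 1679616 ≡ 895 (mod 1511)
6^16 = (6^8)^2 ≡ 895^2 = 801025 ≡ 195 (mod 1511)
6^32 = (6^16)^2 ≡ 195^2 = 38025 ≡ 250 (mod 1511)
6^47 = 6^32 · 6^8 · 6^4 · 6^2 · 6^1 ≡ 250 · 895 · 1296 · 36 · 6 ≡ 570 (mod 1511).

570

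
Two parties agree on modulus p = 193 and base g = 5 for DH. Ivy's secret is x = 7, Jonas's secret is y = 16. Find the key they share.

144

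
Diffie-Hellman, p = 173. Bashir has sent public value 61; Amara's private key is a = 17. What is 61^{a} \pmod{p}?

103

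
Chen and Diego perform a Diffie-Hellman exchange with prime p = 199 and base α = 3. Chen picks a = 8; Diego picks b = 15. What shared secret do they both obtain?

8

Diego sends B = α^b mod p = 3^15 mod 199.
3^1 ≡ 3 (mod 199)
3^2 = (3^1)^2 ≡ 3^2 = 9 ≡ 9 (mod 199)
3^4 = (3^2)^2 ≡ 9^2 = 81 ≡ 81 (mod 199)
3^8 = (3^4)^2 ≡ 81^2 = 6561 ≡ 193 (mod 199)
3^15 = 3^8 · 3^4 · 3^2 · 3^1 ≡ 193 · 81 · 9 · 3 ≡ 12 (mod 199).
So B = 12. Chen then computes K = B^a mod p = 12^8 mod 199.
12^1 ≡ 12 (mod 199)
12^2 = (12^1)^2 ≡ 12^2 = 144 ≡ 144 (mod 199)
12^4 = (12^2)^2 ≡ 144^2 = 20736 ≡ 40 (mod 199)
12^8 = (12^4)^2 ≡ 40^2 = 1600 ≡ 8 (mod 199)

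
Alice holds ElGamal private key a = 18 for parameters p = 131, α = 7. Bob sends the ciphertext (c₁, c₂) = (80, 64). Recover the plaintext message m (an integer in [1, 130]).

36

Shared mask s = c₁^a mod p = 80^18 mod 131.
80^1 ≡ 80 (mod 131)
80^2 = (80^1)^2 ≡ 80^2 = 6400 ≡ 112 (mod 131)
80^4 = (80^2)^2 ≡ 112^2 = 12544 ≡ 99 (mod 131)
80^8 = (80^4)^2 ≡ 99^2 = 9801 ≡ 107 (mod 131)
80^16 = (80^8)^2 ≡ 107^2 = 11449 ≡ 52 (mod 131)
80^18 = 80^16 · 80^2 ≡ 52 · 112 ≡ 60 (mod 131).
So s = 60; s⁻¹ ≡ 107 (mod 131).
m = c₂ · s⁻¹ mod 131 = 64 · 107 mod 131 = 36.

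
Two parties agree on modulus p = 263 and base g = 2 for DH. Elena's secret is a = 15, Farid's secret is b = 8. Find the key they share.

108

Elena sends A = g^a mod p = 2^15 mod 263.
2^1 ≡ 2 (mod 263)
2^2 = (2^1)^2 ≡ 2^2 = 4 ≡ 4 (mod 263)
2^4 = (2^2)^2 ≡ 4^2 = 16 ≡ 16 (mod 263)
2^8 = (2^4)^2 ≡ 16^2 = 256 ≡ 256 (mod 263)
2^15 = 2^8 · 2^4 · 2^2 · 2^1 ≡ 256 · 16 · 4 · 2 ≡ 156 (mod 263).
So A = 156. Farid then computes K = A^b mod p = 156^8 mod 263.
156^1 ≡ 156 (mod 263)
156^2 = (156^1)^2 ≡ 156^2 = 24336 ≡ 140 (mod 263)
156^4 = (156^2)^2 ≡ 140^2 = 19600 ≡ 138 (mod 263)
156^8 = (156^4)^2 ≡ 138^2 = 19044 ≡ 108 (mod 263)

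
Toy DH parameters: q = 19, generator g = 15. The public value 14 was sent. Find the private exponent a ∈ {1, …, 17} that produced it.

Try successive powers of 15 modulo 19:
15^1 ≡ 15
15^2 ≡ 16
15^3 ≡ 12
15^4 ≡ 9
15^5 ≡ 2
15^6 ≡ 11
15^7 ≡ 13
15^8 ≡ 5
15^9 ≡ 18
15^10 ≡ 4
15^11 ≡ 3
15^12 ≡ 7
15^13 ≡ 10
15^14 ≡ 17
15^15 ≡ 8
15^16 ≡ 6
15^17 ≡ 14
Found: a = 17.

17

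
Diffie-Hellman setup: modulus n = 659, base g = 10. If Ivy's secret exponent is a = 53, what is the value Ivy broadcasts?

390

Public value = 10^53 mod 659.
10^1 ≡ 10 (mod 659)
10^2 = (10^1)^2 ≡ 10^2 = 100 ≡ 100 (mod 659)
10^4 = (10^2)^2 ≡ 100^2 = 10000 ≡ 115 (mod 659)
10^8 = (10^4)^2 ≡ 115^2 = 13225 ≡ 45 (mod 659)
10^16 = (10^8)^2 ≡ 45^2 = 2025 ≡ 48 (mod 659)
10^32 = (10^16)^2 ≡ 48^2 = 2304 ≡ 327 (mod 659)
10^53 = 10^32 · 10^16 · 10^4 · 10^1 ≡ 327 · 48 · 115 · 10 ≡ 390 (mod 659).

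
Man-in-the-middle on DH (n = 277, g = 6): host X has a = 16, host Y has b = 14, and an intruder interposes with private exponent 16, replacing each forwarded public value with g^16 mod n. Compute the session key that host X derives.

Host X receives an intruder's public value M = 6^16 mod 277 instead of the honest one.
6^1 ≡ 6 (mod 277)
6^2 = (6^1)^2 ≡ 6^2 = 36 ≡ 36 (mod 277)
6^4 = (6^2)^2 ≡ 36^2 = 1296 ≡ 188 (mod 277)
6^8 = (6^4)^2 ≡ 188^2 = 35344 ≡ 165 (mod 277)
6^16 = (6^8)^2 ≡ 165^2 = 27225 ≡ 79 (mod 277)
So M = 79. Host X computes K = M^16 mod 277.
79^1 ≡ 79 (mod 277)
79^2 = (79^1)^2 ≡ 79^2 = 6241 ≡ 147 (mod 277)
79^4 = (79^2)^2 ≡ 147^2 = 21609 ≡ 3 (mod 277)
79^8 = (79^4)^2 ≡ 3^2 = 9 ≡ 9 (mod 277)
79^16 = (79^8)^2 ≡ 9^2 = 81 ≡ 81 (mod 277)

81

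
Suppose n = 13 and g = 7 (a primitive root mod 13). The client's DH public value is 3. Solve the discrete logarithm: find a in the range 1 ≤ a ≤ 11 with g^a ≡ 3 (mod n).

Try successive powers of 7 modulo 13:
7^1 ≡ 7
7^2 ≡ 10
7^3 ≡ 5
7^4 ≡ 9
7^5 ≡ 11
7^6 ≡ 12
7^7 ≡ 6
7^8 ≡ 3
Found: a = 8.

8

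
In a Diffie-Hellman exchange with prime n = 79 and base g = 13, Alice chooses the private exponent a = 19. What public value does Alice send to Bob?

51

Public value = 13^19 mod 79.
13^1 ≡ 13 (mod 79)
13^2 = (13^1)^2 ≡ 13^2 = 169 ≡ 11 (mod 79)
13^4 = (13^2)^2 ≡ 11^2 = 121 ≡ 42 (mod 79)
13^8 = (13^4)^2 ≡ 42^2 = 1764 ≡ 26 (mod 79)
13^16 = (13^8)^2 ≡ 26^2 = 676 ≡ 44 (mod 79)
13^19 = 13^16 · 13^2 · 13^1 ≡ 44 · 11 · 13 ≡ 51 (mod 79).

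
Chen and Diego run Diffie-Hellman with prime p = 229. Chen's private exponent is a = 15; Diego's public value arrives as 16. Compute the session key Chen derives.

Shared key K = 16^15 mod 229.
16^1 ≡ 16 (mod 229)
16^2 = (16^1)^2 ≡ 16^2 = 256 ≡ 27 (mod 229)
16^4 = (16^2)^2 ≡ 27^2 = 729 ≡ 42 (mod 229)
16^8 = (16^4)^2 ≡ 42^2 = 1764 ≡ 161 (mod 229)
16^15 = 16^8 · 16^4 · 16^2 · 16^1 ≡ 161 · 42 · 27 · 16 ≡ 60 (mod 229).

60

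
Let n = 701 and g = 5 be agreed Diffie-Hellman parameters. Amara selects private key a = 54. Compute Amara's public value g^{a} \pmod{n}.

33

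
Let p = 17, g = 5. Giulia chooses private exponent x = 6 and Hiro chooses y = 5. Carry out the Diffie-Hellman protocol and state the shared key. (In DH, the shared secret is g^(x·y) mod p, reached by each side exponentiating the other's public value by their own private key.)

Giulia sends A = g^x mod p = 5^6 mod 17.
5^1 ≡ 5 (mod 17)
5^2 = (5^1)^2 ≡ 5^2 = 25 ≡ 8 (mod 17)
5^4 = (5^2)^2 ≡ 8^2 = 64 ≡ 13 (mod 17)
5^6 = 5^4 · 5^2 ≡ 13 · 8 ≡ 2 (mod 17).
So A = 2. Hiro then computes K = A^y mod p = 2^5 mod 17.
2^1 ≡ 2 (mod 17)
2^2 = (2^1)^2 ≡ 2^2 = 4 ≡ 4 (mod 17)
2^4 = (2^2)^2 ≡ 4^2 = 16 ≡ 16 (mod 17)
2^5 = 2^4 · 2^1 ≡ 16 · 2 ≡ 15 (mod 17).

15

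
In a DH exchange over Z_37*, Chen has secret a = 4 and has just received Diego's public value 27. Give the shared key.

Shared key K = 27^4 mod 37.
27^1 ≡ 27 (mod 37)
27^2 = (27^1)^2 ≡ 27^2 = 729 ≡ 26 (mod 37)
27^4 = (27^2)^2 ≡ 26^2 = 676 ≡ 10 (mod 37)

10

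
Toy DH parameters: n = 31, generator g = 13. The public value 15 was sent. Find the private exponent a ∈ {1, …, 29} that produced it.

Try successive powers of 13 modulo 31:
13^1 ≡ 13
13^2 ≡ 14
13^3 ≡ 27
13^4 ≡ 10
13^5 ≡ 6
13^6 ≡ 16
13^7 ≡ 22
13^8 ≡ 7
13^9 ≡ 29
13^10 ≡ 5
13^11 ≡ 3
13^12 ≡ 8
13^13 ≡ 11
13^14 ≡ 19
13^15 ≡ 30
13^16 ≡ 18
13^17 ≡ 17
13^18 ≡ 4
13^19 ≡ 21
13^20 ≡ 25
13^21 ≡ 15
Found: a = 21.

21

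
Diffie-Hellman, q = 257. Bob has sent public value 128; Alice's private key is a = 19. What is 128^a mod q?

Shared key K = 128^19 mod 257.
128^1 ≡ 128 (mod 257)
128^2 = (128^1)^2 ≡ 128^2 = 16384 ≡ 193 (mod 257)
128^4 = (128^2)^2 ≡ 193^2 = 37249 ≡ 241 (mod 257)
128^8 = (128^4)^2 ≡ 241^2 = 58081 ≡ 256 (mod 257)
128^16 = (128^8)^2 ≡ 256^2 = 65536 ≡ 1 (mod 257)
128^19 = 128^16 · 128^2 · 128^1 ≡ 1 · 193 · 128 ≡ 32 (mod 257).

32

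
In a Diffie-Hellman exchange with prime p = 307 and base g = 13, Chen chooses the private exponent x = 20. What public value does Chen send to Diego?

Public value = 13^20 (mod 307).
13^1 ≡ 13 (mod 307)
13^2 = (13^1)^2 ≡ 13^2 = 169 ≡ 169 (mod 307)
13^4 = (13^2)^2 ≡ 169^2 = 28561 ≡ 10 (mod 307)
13^8 = (13^4)^2 ≡ 10^2 = 100 ≡ 100 (mod 307)
13^16 = (13^8)^2 ≡ 100^2 = 10000 ≡ 176 (mod 307)
13^20 = 13^16 · 13^4 ≡ 176 · 10 ≡ 225 (mod 307).

225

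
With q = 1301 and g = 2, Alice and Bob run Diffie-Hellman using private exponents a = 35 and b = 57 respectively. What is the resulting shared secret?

Alice sends A = g^a mod q = 2^35 mod 1301.
2^1 ≡ 2 (mod 1301)
2^2 = (2^1)^2 ≡ 2^2 = 4 ≡ 4 (mod 1301)
2^4 = (2^2)^2 ≡ 4^2 = 16 ≡ 16 (mod 1301)
2^8 = (2^4)^2 ≡ 16^2 = 256 ≡ 256 (mod 1301)
2^16 = (2^8)^2 ≡ 256^2 = 65536 ≡ 486 (mod 1301)
2^32 = (2^16)^2 ≡ 486^2 = 236196 ≡ 715 (mod 1301)
2^35 = 2^32 · 2^2 · 2^1 ≡ 715 · 4 · 2 ≡ 516 (mod 1301).
So A = 516. Bob then computes K = A^b mod q = 516^57 mod 1301.
516^1 ≡ 516 (mod 1301)
516^2 = (516^1)^2 ≡ 516^2 = 266256 ≡ 852 (mod 1301)
516^4 = (516^2)^2 ≡ 852^2 = 725904 ≡ 1247 (mod 1301)
516^8 = (516^4)^2 ≡ 1247^2 = 1555009 ≡ 314 (mod 1301)
516^16 = (516^8)^2 ≡ 314^2 = 98596 ≡ 1021 (mod 1301)
516^32 = (516^16)^2 ≡ 1021^2 = 1042441 ≡ 340 (mod 1301)
516^57 = 516^32 · 516^16 · 516^8 · 516^1 ≡ 340 · 1021 · 314 · 516 ≡ 1123 (mod 1301).

1123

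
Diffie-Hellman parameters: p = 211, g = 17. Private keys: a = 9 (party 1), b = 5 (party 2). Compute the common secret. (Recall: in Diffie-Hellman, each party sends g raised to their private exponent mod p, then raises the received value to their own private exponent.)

40

Party 2 sends B = g^b mod p = 17^5 mod 211.
17^1 ≡ 17 (mod 211)
17^2 = (17^1)^2 ≡ 17^2 = 289 ≡ 78 (mod 211)
17^4 = (17^2)^2 ≡ 78^2 = 6084 ≡ 176 (mod 211)
17^5 = 17^4 · 17^1 ≡ 176 · 17 ≡ 38 (mod 211).
So B = 38. Party 1 then computes K = B^a mod p = 38^9 mod 211.
38^1 ≡ 38 (mod 211)
38^2 = (38^1)^2 ≡ 38^2 = 1444 ≡ 178 (mod 211)
38^4 = (38^2)^2 ≡ 178^2 = 31684 ≡ 34 (mod 211)
38^8 = (38^4)^2 ≡ 34^2 = 1156 ≡ 101 (mod 211)
38^9 = 38^8 · 38^1 ≡ 101 · 38 ≡ 40 (mod 211).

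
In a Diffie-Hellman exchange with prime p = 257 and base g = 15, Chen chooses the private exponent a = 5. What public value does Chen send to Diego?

197

Public value = 15^5 mod 257.
15^1 ≡ 15 (mod 257)
15^2 = (15^1)^2 ≡ 15^2 = 225 ≡ 225 (mod 257)
15^4 = (15^2)^2 ≡ 225^2 = 50625 ≡ 253 (mod 257)
15^5 = 15^4 · 15^1 ≡ 253 · 15 ≡ 197 (mod 257).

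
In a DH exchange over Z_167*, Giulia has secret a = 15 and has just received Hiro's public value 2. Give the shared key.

36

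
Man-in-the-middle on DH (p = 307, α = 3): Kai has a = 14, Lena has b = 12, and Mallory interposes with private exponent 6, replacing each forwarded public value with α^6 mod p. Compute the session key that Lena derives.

Lena receives Mallory's public value M = 3^6 mod 307 instead of the honest one.
3^1 ≡ 3 (mod 307)
3^2 = (3^1)^2 ≡ 3^2 = 9 ≡ 9 (mod 307)
3^4 = (3^2)^2 ≡ 9^2 = 81 ≡ 81 (mod 307)
3^6 = 3^4 · 3^2 ≡ 81 · 9 ≡ 115 (mod 307).
So M = 115. Lena computes K = M^12 mod 307.
115^1 ≡ 115 (mod 307)
115^2 = (115^1)^2 ≡ 115^2 = 13225 ≡ 24 (mod 307)
115^4 = (115^2)^2 ≡ 24^2 = 576 ≡ 269 (mod 307)
115^8 = (115^4)^2 ≡ 269^2 = 72361 ≡ 216 (mod 307)
115^12 = 115^8 · 115^4 ≡ 216 · 269 ≡ 81 (mod 307).

81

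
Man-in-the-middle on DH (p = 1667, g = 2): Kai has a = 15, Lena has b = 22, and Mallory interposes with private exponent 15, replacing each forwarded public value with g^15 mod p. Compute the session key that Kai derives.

438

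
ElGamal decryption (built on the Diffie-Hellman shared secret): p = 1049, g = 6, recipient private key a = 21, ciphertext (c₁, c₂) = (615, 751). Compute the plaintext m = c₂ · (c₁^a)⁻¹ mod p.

822

Shared mask s = c₁^a mod p = 615^21 mod 1049.
615^1 ≡ 615 (mod 1049)
615^2 = (615^1)^2 ≡ 615^2 = 378225 ≡ 585 (mod 1049)
615^4 = (615^2)^2 ≡ 585^2 = 342225 ≡ 251 (mod 1049)
615^8 = (615^4)^2 ≡ 251^2 = 63001 ≡ 61 (mod 1049)
615^16 = (615^8)^2 ≡ 61^2 = 3721 ≡ 574 (mod 1049)
615^21 = 615^16 · 615^4 · 615^1 ≡ 574 · 251 · 615 ≡ 676 (mod 1049).
So s = 676; s⁻¹ ≡ 1004 (mod 1049).
m = c₂ · s⁻¹ mod 1049 = 751 · 1004 mod 1049 = 822.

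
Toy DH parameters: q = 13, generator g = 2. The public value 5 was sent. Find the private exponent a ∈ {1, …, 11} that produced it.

Try successive powers of 2 modulo 13:
2^1 ≡ 2
2^2 ≡ 4
2^3 ≡ 8
2^4 ≡ 3
2^5 ≡ 6
2^6 ≡ 12
2^7 ≡ 11
2^8 ≡ 9
2^9 ≡ 5
Found: a = 9.

9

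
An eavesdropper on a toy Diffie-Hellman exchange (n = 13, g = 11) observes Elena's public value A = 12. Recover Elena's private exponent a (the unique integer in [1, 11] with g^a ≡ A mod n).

6

Try successive powers of 11 modulo 13:
11^1 ≡ 11
11^2 ≡ 4
11^3 ≡ 5
11^4 ≡ 3
11^5 ≡ 7
11^6 ≡ 12
Found: a = 6.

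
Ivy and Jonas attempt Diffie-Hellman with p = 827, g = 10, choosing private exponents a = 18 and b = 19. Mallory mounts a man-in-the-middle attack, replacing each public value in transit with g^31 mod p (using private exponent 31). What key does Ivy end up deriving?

Ivy receives Mallory's public value M = 10^31 mod 827 instead of the honest one.
10^1 ≡ 10 (mod 827)
10^2 = (10^1)^2 ≡ 10^2 = 100 ≡ 100 (mod 827)
10^4 = (10^2)^2 ≡ 100^2 = 10000 ≡ 76 (mod 827)
10^8 = (10^4)^2 ≡ 76^2 = 5776 ≡ 814 (mod 827)
10^16 = (10^8)^2 ≡ 814^2 = 662596 ≡ 169 (mod 827)
10^31 = 10^16 · 10^8 · 10^4 · 10^2 · 10^1 ≡ 169 · 814 · 76 · 100 · 10 ≡ 127 (mod 827).
So M = 127. Ivy computes K = M^18 mod 827.
127^1 ≡ 127 (mod 827)
127^2 = (127^1)^2 ≡ 127^2 = 16129 ≡ 416 (mod 827)
127^4 = (127^2)^2 ≡ 416^2 = 173056 ≡ 213 (mod 827)
127^8 = (127^4)^2 ≡ 213^2 = 45369 ≡ 711 (mod 827)
127^16 = (127^8)^2 ≡ 711^2 = 505521 ≡ 224 (mod 827)
127^18 = 127^16 · 127^2 ≡ 224 · 416 ≡ 560 (mod 827).

560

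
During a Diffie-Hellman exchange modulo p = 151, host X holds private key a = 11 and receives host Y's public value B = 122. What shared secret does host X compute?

Shared key K = 122^11 mod 151.
122^1 ≡ 122 (mod 151)
122^2 = (122^1)^2 ≡ 122^2 = 14884 ≡ 86 (mod 151)
122^4 = (122^2)^2 ≡ 86^2 = 7396 ≡ 148 (mod 151)
122^8 = (122^4)^2 ≡ 148^2 = 21904 ≡ 9 (mod 151)
122^11 = 122^8 · 122^2 · 122^1 ≡ 9 · 86 · 122 ≡ 53 (mod 151).

53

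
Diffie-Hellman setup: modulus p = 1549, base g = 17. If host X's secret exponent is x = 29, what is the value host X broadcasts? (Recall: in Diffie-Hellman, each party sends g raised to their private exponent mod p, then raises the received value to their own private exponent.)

1002

Public value = 17^29 (mod 1549).
17^1 ≡ 17 (mod 1549)
17^2 = (17^1)^2 ≡ 17^2 = 289 ≡ 289 (mod 1549)
17^4 = (17^2)^2 ≡ 289^2 = 83521 ≡ 1424 (mod 1549)
17^8 = (17^4)^2 ≡ 1424^2 = 2027776 ≡ 135 (mod 1549)
17^16 = (17^8)^2 ≡ 135^2 = 18225 ≡ 1186 (mod 1549)
17^29 = 17^16 · 17^8 · 17^4 · 17^1 ≡ 1186 · 135 · 1424 · 17 ≡ 1002 (mod 1549).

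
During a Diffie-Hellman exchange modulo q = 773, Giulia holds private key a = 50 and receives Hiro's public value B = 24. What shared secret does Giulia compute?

764

Shared key K = 24^50 mod 773.
24^1 ≡ 24 (mod 773)
24^2 = (24^1)^2 ≡ 24^2 = 576 ≡ 576 (mod 773)
24^4 = (24^2)^2 ≡ 576^2 = 331776 ≡ 159 (mod 773)
24^8 = (24^4)^2 ≡ 159^2 = 25281 ≡ 545 (mod 773)
24^16 = (24^8)^2 ≡ 545^2 = 297025 ≡ 193 (mod 773)
24^32 = (24^16)^2 ≡ 193^2 = 37249 ≡ 145 (mod 773)
24^50 = 24^32 · 24^16 · 24^2 ≡ 145 · 193 · 576 ≡ 764 (mod 773).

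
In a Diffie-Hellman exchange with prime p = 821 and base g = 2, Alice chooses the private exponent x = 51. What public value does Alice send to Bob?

765

Public value = 2^51 (mod 821).
2^1 ≡ 2 (mod 821)
2^2 = (2^1)^2 ≡ 2^2 = 4 ≡ 4 (mod 821)
2^4 = (2^2)^2 ≡ 4^2 = 16 ≡ 16 (mod 821)
2^8 = (2^4)^2 ≡ 16^2 = 256 ≡ 256 (mod 821)
2^16 = (2^8)^2 ≡ 256^2 = 65536 ≡ 677 (mod 821)
2^32 = (2^16)^2 ≡ 677^2 = 458329 ≡ 211 (mod 821)
2^51 = 2^32 · 2^16 · 2^2 · 2^1 ≡ 211 · 677 · 4 · 2 ≡ 765 (mod 821).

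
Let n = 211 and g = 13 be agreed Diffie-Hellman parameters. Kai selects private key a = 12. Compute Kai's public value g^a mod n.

96

Public value = 13^12 mod 211.
13^1 ≡ 13 (mod 211)
13^2 = (13^1)^2 ≡ 13^2 = 169 ≡ 169 (mod 211)
13^4 = (13^2)^2 ≡ 169^2 = 28561 ≡ 76 (mod 211)
13^8 = (13^4)^2 ≡ 76^2 = 5776 ≡ 79 (mod 211)
13^12 = 13^8 · 13^4 ≡ 79 · 76 ≡ 96 (mod 211).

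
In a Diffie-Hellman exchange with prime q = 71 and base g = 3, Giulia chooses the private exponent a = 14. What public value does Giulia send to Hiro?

Public value = 3^14 mod 71.
3^1 ≡ 3 (mod 71)
3^2 = (3^1)^2 ≡ 3^2 = 9 ≡ 9 (mod 71)
3^4 = (3^2)^2 ≡ 9^2 = 81 ≡ 10 (mod 71)
3^8 = (3^4)^2 ≡ 10^2 = 100 ≡ 29 (mod 71)
3^14 = 3^8 · 3^4 · 3^2 ≡ 29 · 10 · 9 ≡ 54 (mod 71).

54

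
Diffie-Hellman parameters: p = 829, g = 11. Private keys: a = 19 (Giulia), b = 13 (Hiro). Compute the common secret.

Giulia sends A = g^a mod p = 11^19 mod 829.
11^1 ≡ 11 (mod 829)
11^2 = (11^1)^2 ≡ 11^2 = 121 ≡ 121 (mod 829)
11^4 = (11^2)^2 ≡ 121^2 = 14641 ≡ 548 (mod 829)
11^8 = (11^4)^2 ≡ 548^2 = 300304 ≡ 206 (mod 829)
11^16 = (11^8)^2 ≡ 206^2 = 42436 ≡ 157 (mod 829)
11^19 = 11^16 · 11^2 · 11^1 ≡ 157 · 121 · 11 ≡ 59 (mod 829).
So A = 59. Hiro then computes K = A^b mod p = 59^13 mod 829.
59^1 ≡ 59 (mod 829)
59^2 = (59^1)^2 ≡ 59^2 = 3481 ≡ 165 (mod 829)
59^4 = (59^2)^2 ≡ 165^2 = 27225 ≡ 697 (mod 829)
59^8 = (59^4)^2 ≡ 697^2 = 485809 ≡ 15 (mod 829)
59^13 = 59^8 · 59^4 · 59^1 ≡ 15 · 697 · 59 ≡ 69 (mod 829).

69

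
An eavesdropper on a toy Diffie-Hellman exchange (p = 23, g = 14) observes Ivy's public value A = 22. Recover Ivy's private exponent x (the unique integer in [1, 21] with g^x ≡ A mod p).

11

Try successive powers of 14 modulo 23:
14^1 ≡ 14
14^2 ≡ 12
14^3 ≡ 7
14^4 ≡ 6
14^5 ≡ 15
14^6 ≡ 3
14^7 ≡ 19
14^8 ≡ 13
14^9 ≡ 21
14^10 ≡ 18
14^11 ≡ 22
Found: x = 11.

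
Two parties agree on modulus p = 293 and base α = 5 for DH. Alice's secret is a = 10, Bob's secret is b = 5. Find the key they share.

216

Bob sends B = α^b mod p = 5^5 mod 293.
5^1 ≡ 5 (mod 293)
5^2 = (5^1)^2 ≡ 5^2 = 25 ≡ 25 (mod 293)
5^4 = (5^2)^2 ≡ 25^2 = 625 ≡ 39 (mod 293)
5^5 = 5^4 · 5^1 ≡ 39 · 5 ≡ 195 (mod 293).
So B = 195. Alice then computes K = B^a mod p = 195^10 mod 293.
195^1 ≡ 195 (mod 293)
195^2 = (195^1)^2 ≡ 195^2 = 38025 ≡ 228 (mod 293)
195^4 = (195^2)^2 ≡ 228^2 = 51984 ≡ 123 (mod 293)
195^8 = (195^4)^2 ≡ 123^2 = 15129 ≡ 186 (mod 293)
195^10 = 195^8 · 195^2 ≡ 186 · 228 ≡ 216 (mod 293).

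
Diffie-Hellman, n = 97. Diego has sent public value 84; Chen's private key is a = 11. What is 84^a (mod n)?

Shared key K = 84^11 mod 97.
84^1 ≡ 84 (mod 97)
84^2 = (84^1)^2 ≡ 84^2 = 7056 ≡ 72 (mod 97)
84^4 = (84^2)^2 ≡ 72^2 = 5184 ≡ 43 (mod 97)
84^8 = (84^4)^2 ≡ 43^2 = 1849 ≡ 6 (mod 97)
84^11 = 84^8 · 84^2 · 84^1 ≡ 6 · 72 · 84 ≡ 10 (mod 97).

10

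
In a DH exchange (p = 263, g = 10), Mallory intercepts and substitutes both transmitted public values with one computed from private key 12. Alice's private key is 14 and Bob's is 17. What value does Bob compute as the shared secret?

221

Bob receives Mallory's public value M = 10^12 mod 263 instead of the honest one.
10^1 ≡ 10 (mod 263)
10^2 = (10^1)^2 ≡ 10^2 = 100 ≡ 100 (mod 263)
10^4 = (10^2)^2 ≡ 100^2 = 10000 ≡ 6 (mod 263)
10^8 = (10^4)^2 ≡ 6^2 = 36 ≡ 36 (mod 263)
10^12 = 10^8 · 10^4 ≡ 36 · 6 ≡ 216 (mod 263).
So M = 216. Bob computes K = M^17 mod 263.
216^1 ≡ 216 (mod 263)
216^2 = (216^1)^2 ≡ 216^2 = 46656 ≡ 105 (mod 263)
216^4 = (216^2)^2 ≡ 105^2 = 11025 ≡ 242 (mod 263)
216^8 = (216^4)^2 ≡ 242^2 = 58564 ≡ 178 (mod 263)
216^16 = (216^8)^2 ≡ 178^2 = 31684 ≡ 124 (mod 263)
216^17 = 216^16 · 216^1 ≡ 124 · 216 ≡ 221 (mod 263).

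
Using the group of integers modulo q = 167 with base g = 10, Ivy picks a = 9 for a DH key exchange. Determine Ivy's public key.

159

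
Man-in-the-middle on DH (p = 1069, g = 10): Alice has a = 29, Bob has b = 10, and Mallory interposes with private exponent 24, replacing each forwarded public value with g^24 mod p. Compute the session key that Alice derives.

569

Alice receives Mallory's public value M = 10^24 mod 1069 instead of the honest one.
10^1 ≡ 10 (mod 1069)
10^2 = (10^1)^2 ≡ 10^2 = 100 ≡ 100 (mod 1069)
10^4 = (10^2)^2 ≡ 100^2 = 10000 ≡ 379 (mod 1069)
10^8 = (10^4)^2 ≡ 379^2 = 143641 ≡ 395 (mod 1069)
10^16 = (10^8)^2 ≡ 395^2 = 156025 ≡ 1020 (mod 1069)
10^24 = 10^16 · 10^8 ≡ 1020 · 395 ≡ 956 (mod 1069).
So M = 956. Alice computes K = M^29 mod 1069.
956^1 ≡ 956 (mod 1069)
956^2 = (956^1)^2 ≡ 956^2 = 913936 ≡ 1010 (mod 1069)
956^4 = (956^2)^2 ≡ 1010^2 = 1020100 ≡ 274 (mod 1069)
956^8 = (956^4)^2 ≡ 274^2 = 75076 ≡ 246 (mod 1069)
956^16 = (956^8)^2 ≡ 246^2 = 60516 ≡ 652 (mod 1069)
956^29 = 956^16 · 956^8 · 956^4 · 956^1 ≡ 652 · 246 · 274 · 956 ≡ 569 (mod 1069).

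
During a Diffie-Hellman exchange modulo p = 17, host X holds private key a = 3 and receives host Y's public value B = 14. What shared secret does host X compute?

7

Shared key K = 14^3 mod 17.
14^1 ≡ 14 (mod 17)
14^2 = (14^1)^2 ≡ 14^2 = 196 ≡ 9 (mod 17)
14^3 = 14^2 · 14^1 ≡ 9 · 14 ≡ 7 (mod 17).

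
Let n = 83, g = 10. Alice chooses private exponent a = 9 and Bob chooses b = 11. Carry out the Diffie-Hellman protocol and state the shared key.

61

Alice sends A = g^a mod n = 10^9 mod 83.
10^1 ≡ 10 (mod 83)
10^2 = (10^1)^2 ≡ 10^2 = 100 ≡ 17 (mod 83)
10^4 = (10^2)^2 ≡ 17^2 = 289 ≡ 40 (mod 83)
10^8 = (10^4)^2 ≡ 40^2 = 1600 ≡ 23 (mod 83)
10^9 = 10^8 · 10^1 ≡ 23 · 10 ≡ 64 (mod 83).
So A = 64. Bob then computes K = A^b mod n = 64^11 mod 83.
64^1 ≡ 64 (mod 83)
64^2 = (64^1)^2 ≡ 64^2 = 4096 ≡ 29 (mod 83)
64^4 = (64^2)^2 ≡ 29^2 = 841 ≡ 11 (mod 83)
64^8 = (64^4)^2 ≡ 11^2 = 121 ≡ 38 (mod 83)
64^11 = 64^8 · 64^2 · 64^1 ≡ 38 · 29 · 64 ≡ 61 (mod 83).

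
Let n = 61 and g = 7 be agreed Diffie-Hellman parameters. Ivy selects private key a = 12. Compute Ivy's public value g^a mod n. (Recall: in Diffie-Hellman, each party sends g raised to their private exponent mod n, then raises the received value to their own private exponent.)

Public value = 7^12 mod 61.
7^1 ≡ 7 (mod 61)
7^2 = (7^1)^2 ≡ 7^2 = 49 ≡ 49 (mod 61)
7^4 = (7^2)^2 ≡ 49^2 = 2401 ≡ 22 (mod 61)
7^8 = (7^4)^2 ≡ 22^2 = 484 ≡ 57 (mod 61)
7^12 = 7^8 · 7^4 ≡ 57 · 22 ≡ 34 (mod 61).

34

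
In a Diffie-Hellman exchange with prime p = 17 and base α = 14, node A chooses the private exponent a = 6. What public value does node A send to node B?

15

Public value = 14^6 mod 17.
14^1 ≡ 14 (mod 17)
14^2 = (14^1)^2 ≡ 14^2 = 196 ≡ 9 (mod 17)
14^4 = (14^2)^2 ≡ 9^2 = 81 ≡ 13 (mod 17)
14^6 = 14^4 · 14^2 ≡ 13 · 9 ≡ 15 (mod 17).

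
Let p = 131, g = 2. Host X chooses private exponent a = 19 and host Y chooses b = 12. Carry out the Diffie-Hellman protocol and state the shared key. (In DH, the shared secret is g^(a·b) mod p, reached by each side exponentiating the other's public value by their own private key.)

Host Y sends B = g^b mod p = 2^12 mod 131.
2^1 ≡ 2 (mod 131)
2^2 = (2^1)^2 ≡ 2^2 = 4 ≡ 4 (mod 131)
2^4 = (2^2)^2 ≡ 4^2 = 16 ≡ 16 (mod 131)
2^8 = (2^4)^2 ≡ 16^2 = 256 ≡ 125 (mod 131)
2^12 = 2^8 · 2^4 ≡ 125 · 16 ≡ 35 (mod 131).
So B = 35. Host X then computes K = B^a mod p = 35^19 mod 131.
35^1 ≡ 35 (mod 131)
35^2 = (35^1)^2 ≡ 35^2 = 1225 ≡ 46 (mod 131)
35^4 = (35^2)^2 ≡ 46^2 = 2116 ≡ 20 (mod 131)
35^8 = (35^4)^2 ≡ 20^2 = 400 ≡ 7 (mod 131)
35^16 = (35^8)^2 ≡ 7^2 = 49 ≡ 49 (mod 131)
35^19 = 35^16 · 35^2 · 35^1 ≡ 49 · 46 · 35 ≡ 28 (mod 131).

28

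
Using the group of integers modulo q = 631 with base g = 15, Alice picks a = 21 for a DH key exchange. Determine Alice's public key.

Public value = 15^{21} \pmod{631}.
15^1 ≡ 15 (mod 631)
15^2 = (15^1)^2 ≡ 15^2 = 225 ≡ 225 (mod 631)
15^4 = (15^2)^2 ≡ 225^2 = 50625 ≡ 145 (mod 631)
15^8 = (15^4)^2 ≡ 145^2 = 21025 ≡ 202 (mod 631)
15^16 = (15^8)^2 ≡ 202^2 = 40804 ≡ 420 (mod 631)
15^21 = 15^16 · 15^4 · 15^1 ≡ 420 · 145 · 15 ≡ 443 (mod 631).

443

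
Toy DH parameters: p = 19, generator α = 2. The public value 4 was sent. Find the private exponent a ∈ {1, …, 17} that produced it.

2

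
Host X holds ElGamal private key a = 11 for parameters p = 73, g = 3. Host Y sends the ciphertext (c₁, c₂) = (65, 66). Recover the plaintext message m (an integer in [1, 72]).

56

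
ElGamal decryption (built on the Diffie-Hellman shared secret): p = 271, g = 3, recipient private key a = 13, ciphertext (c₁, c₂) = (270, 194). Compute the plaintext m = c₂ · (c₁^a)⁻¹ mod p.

Shared mask s = c₁^a mod p = 270^13 mod 271.
270^1 ≡ 270 (mod 271)
270^2 = (270^1)^2 ≡ 270^2 = 72900 ≡ 1 (mod 271)
270^4 = (270^2)^2 ≡ 1^2 = 1 ≡ 1 (mod 271)
270^8 = (270^4)^2 ≡ 1^2 = 1 ≡ 1 (mod 271)
270^13 = 270^8 · 270^4 · 270^1 ≡ 1 · 1 · 270 ≡ 270 (mod 271).
So s = 270; s⁻¹ ≡ 270 (mod 271).
m = c₂ · s⁻¹ mod 271 = 194 · 270 mod 271 = 77.

77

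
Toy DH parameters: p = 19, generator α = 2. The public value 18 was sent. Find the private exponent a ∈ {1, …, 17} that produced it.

9

Try successive powers of 2 modulo 19:
2^1 ≡ 2
2^2 ≡ 4
2^3 ≡ 8
2^4 ≡ 16
2^5 ≡ 13
2^6 ≡ 7
2^7 ≡ 14
2^8 ≡ 9
2^9 ≡ 18
Found: a = 9.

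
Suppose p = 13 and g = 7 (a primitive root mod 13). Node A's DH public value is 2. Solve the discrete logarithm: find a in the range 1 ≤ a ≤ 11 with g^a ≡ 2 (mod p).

Try successive powers of 7 modulo 13:
7^1 ≡ 7
7^2 ≡ 10
7^3 ≡ 5
7^4 ≡ 9
7^5 ≡ 11
7^6 ≡ 12
7^7 ≡ 6
7^8 ≡ 3
7^9 ≡ 8
7^10 ≡ 4
7^11 ≡ 2
Found: a = 11.

11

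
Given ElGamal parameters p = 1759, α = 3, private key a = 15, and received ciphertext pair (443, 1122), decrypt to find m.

1247

Shared mask s = c₁^a mod p = 443^15 mod 1759.
443^1 ≡ 443 (mod 1759)
443^2 = (443^1)^2 ≡ 443^2 = 196249 ≡ 1000 (mod 1759)
443^4 = (443^2)^2 ≡ 1000^2 = 1000000 ≡ 888 (mod 1759)
443^8 = (443^4)^2 ≡ 888^2 = 788544 ≡ 512 (mod 1759)
443^15 = 443^8 · 443^4 · 443^2 · 443^1 ≡ 512 · 888 · 1000 · 443 ≡ 1640 (mod 1759).
So s = 1640; s⁻¹ ≡ 473 (mod 1759).
m = c₂ · s⁻¹ mod 1759 = 1122 · 473 mod 1759 = 1247.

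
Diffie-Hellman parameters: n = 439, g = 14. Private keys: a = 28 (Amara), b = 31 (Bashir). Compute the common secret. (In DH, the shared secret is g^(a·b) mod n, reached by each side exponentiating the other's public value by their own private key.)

18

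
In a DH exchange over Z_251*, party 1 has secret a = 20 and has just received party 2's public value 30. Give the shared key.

201

Shared key K = 30^20 mod 251.
30^1 ≡ 30 (mod 251)
30^2 = (30^1)^2 ≡ 30^2 = 900 ≡ 147 (mod 251)
30^4 = (30^2)^2 ≡ 147^2 = 21609 ≡ 23 (mod 251)
30^8 = (30^4)^2 ≡ 23^2 = 529 ≡ 27 (mod 251)
30^16 = (30^8)^2 ≡ 27^2 = 729 ≡ 227 (mod 251)
30^20 = 30^16 · 30^4 ≡ 227 · 23 ≡ 201 (mod 251).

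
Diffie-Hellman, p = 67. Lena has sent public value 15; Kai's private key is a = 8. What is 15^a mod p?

Shared key K = 15^8 mod 67.
15^1 ≡ 15 (mod 67)
15^2 = (15^1)^2 ≡ 15^2 = 225 ≡ 24 (mod 67)
15^4 = (15^2)^2 ≡ 24^2 = 576 ≡ 40 (mod 67)
15^8 = (15^4)^2 ≡ 40^2 = 1600 ≡ 59 (mod 67)

59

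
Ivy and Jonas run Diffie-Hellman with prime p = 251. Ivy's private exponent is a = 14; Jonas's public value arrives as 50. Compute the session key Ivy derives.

91

Shared key K = 50^14 mod 251.
50^1 ≡ 50 (mod 251)
50^2 = (50^1)^2 ≡ 50^2 = 2500 ≡ 241 (mod 251)
50^4 = (50^2)^2 ≡ 241^2 = 58081 ≡ 100 (mod 251)
50^8 = (50^4)^2 ≡ 100^2 = 10000 ≡ 211 (mod 251)
50^14 = 50^8 · 50^4 · 50^2 ≡ 211 · 100 · 241 ≡ 91 (mod 251).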